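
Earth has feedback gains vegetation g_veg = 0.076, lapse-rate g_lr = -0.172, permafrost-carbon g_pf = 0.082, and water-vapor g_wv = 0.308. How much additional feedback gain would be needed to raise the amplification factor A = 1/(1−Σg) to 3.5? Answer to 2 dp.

Current total gain = 0.294.
Target gain for A = 3.5: g* = 1 − 1/3.5 = 0.7143.
Additional gain needed = 0.7143 − 0.294 = 0.42.

0.42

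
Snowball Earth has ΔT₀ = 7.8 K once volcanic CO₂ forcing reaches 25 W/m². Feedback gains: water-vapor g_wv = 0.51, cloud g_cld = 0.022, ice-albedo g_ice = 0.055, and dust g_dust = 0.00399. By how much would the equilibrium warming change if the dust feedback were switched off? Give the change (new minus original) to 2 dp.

-0.18 K

Original: g = 0.59099, ΔT = 7.8/(1−0.59099) = 19.0704 K.
Without dust: g' = 0.587, ΔT' = 7.8/(1−0.587) = 18.8862 K.
Change = 18.8862 − 19.0704 = -0.18 K.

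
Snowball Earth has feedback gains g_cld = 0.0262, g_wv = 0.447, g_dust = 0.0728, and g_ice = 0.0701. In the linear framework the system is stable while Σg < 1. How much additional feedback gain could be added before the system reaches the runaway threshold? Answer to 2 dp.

0.38

Current total gain = 0.0262 + 0.447 + 0.0728 + 0.0701 = 0.6161.
Margin to runaway = 1 − 0.6161 = 0.38.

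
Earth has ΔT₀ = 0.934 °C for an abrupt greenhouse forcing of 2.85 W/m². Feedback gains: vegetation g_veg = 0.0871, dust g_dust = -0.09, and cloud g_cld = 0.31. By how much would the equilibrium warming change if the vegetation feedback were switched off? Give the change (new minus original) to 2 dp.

Original: g = 0.3071, ΔT = 0.934/(1−0.3071) = 1.3480 °C.
Without vegetation: g' = 0.22, ΔT' = 0.934/(1−0.22) = 1.1974 °C.
Change = 1.1974 − 1.3480 = -0.15 °C.

-0.15 °C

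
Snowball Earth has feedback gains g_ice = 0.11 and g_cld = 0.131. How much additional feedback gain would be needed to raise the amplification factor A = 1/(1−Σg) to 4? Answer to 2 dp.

Current total gain = 0.241.
Target gain for A = 4: g* = 1 − 1/4 = 0.75.
Additional gain needed = 0.75 − 0.241 = 0.51.

0.51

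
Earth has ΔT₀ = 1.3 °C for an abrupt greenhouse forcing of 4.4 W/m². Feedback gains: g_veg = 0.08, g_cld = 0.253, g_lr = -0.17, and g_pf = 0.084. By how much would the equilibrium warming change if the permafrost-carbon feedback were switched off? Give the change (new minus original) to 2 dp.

Original: g = 0.247, ΔT = 1.3/(1−0.247) = 1.7264 °C.
Without permafrost-carbon: g' = 0.163, ΔT' = 1.3/(1−0.163) = 1.5532 °C.
Change = 1.5532 − 1.7264 = -0.17 °C.

-0.17 °C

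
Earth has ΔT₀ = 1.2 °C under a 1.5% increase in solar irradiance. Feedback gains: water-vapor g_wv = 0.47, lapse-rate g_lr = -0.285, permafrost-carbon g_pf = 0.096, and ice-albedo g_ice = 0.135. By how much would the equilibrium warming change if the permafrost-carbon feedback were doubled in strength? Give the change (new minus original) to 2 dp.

0.40 °C

Original: g = 0.416, ΔT = 1.2/(1−0.416) = 2.0548 °C.
With doubled permafrost-carbon: g' = 0.512, ΔT' = 1.2/(1−0.512) = 2.4590 °C.
Change = 2.4590 − 2.0548 = 0.40 °C.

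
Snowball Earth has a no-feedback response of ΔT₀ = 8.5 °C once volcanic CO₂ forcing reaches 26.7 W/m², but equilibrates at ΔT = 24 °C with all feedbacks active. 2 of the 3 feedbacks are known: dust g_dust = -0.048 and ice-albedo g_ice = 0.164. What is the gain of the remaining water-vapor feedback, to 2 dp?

0.53

Amplification A = ΔT/ΔT₀ = 24/8.5 = 2.824.
Total gain g = 1 − 1/A = 1 − 1/2.824 = 0.6459.
Known gains sum to -0.048 + 0.164 = 0.116.
g_wv = 0.6459 − 0.116 = 0.53.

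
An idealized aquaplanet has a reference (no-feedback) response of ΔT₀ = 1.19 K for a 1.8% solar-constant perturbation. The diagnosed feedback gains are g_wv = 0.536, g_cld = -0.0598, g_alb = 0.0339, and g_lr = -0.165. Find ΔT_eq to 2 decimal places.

Total gain g = 0.536 − 0.0598 + 0.0339 − 0.165 = 0.3451.
Amplification A = 1/(1 − 0.3451) = 1.527.
ΔT = 1.19 × 1.527 = 1.82 K.

1.82 K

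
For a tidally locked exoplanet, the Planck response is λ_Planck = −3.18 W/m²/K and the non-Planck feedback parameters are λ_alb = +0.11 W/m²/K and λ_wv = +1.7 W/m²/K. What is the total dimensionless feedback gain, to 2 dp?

0.57

Convert to gains: g_alb = 0.11/3.18 = 0.03459; g_wv = 1.7/3.18 = 0.5346.
Total gain g = 0.56919.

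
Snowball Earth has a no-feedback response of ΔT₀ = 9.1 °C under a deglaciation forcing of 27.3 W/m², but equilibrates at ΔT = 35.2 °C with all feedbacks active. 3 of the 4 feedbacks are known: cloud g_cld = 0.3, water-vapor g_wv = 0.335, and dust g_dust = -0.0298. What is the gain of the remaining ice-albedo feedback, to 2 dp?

0.14

Amplification A = ΔT/ΔT₀ = 35.2/9.1 = 3.868.
Total gain g = 1 − 1/A = 1 − 1/3.868 = 0.7415.
Known gains sum to 0.3 + 0.335 − 0.0298 = 0.6052.
g_ice = 0.7415 − 0.6052 = 0.14.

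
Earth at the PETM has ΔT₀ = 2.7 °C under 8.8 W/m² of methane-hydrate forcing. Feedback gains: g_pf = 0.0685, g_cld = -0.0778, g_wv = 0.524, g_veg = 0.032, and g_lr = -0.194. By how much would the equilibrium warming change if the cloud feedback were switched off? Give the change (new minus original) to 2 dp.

0.57 °C

Original: g = 0.3527, ΔT = 2.7/(1−0.3527) = 4.1712 °C.
Without cloud: g' = 0.4305, ΔT' = 2.7/(1−0.4305) = 4.7410 °C.
Change = 4.7410 − 4.1712 = 0.57 °C.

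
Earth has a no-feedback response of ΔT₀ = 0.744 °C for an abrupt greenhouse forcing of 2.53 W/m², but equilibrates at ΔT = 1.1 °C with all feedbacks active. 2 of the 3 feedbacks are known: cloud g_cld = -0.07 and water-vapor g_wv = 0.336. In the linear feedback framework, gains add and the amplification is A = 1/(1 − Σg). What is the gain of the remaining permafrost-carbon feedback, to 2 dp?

Amplification A = ΔT/ΔT₀ = 1.1/0.744 = 1.478.
Total gain g = 1 − 1/A = 1 − 1/1.478 = 0.3234.
Known gains sum to -0.07 + 0.336 = 0.266.
g_pf = 0.3234 − 0.266 = 0.06.

0.06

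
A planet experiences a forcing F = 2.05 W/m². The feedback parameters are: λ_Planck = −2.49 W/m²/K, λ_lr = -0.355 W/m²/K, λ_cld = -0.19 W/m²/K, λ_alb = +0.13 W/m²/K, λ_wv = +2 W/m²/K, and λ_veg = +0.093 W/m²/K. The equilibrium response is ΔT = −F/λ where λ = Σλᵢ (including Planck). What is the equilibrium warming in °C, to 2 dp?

2.52 °C

Net feedback parameter λ = (−2.49) + (-0.355) + (-0.19) + (+0.13) + (+2) + (+0.093) = -0.812 W/m²/K.
ΔT = −F/λ = −2.05/(-0.812) = 2.52 °C.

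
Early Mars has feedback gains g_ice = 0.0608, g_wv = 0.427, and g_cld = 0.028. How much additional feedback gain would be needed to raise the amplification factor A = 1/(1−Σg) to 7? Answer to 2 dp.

0.34

Current total gain = 0.5158.
Target gain for A = 7: g* = 1 − 1/7 = 0.8571.
Additional gain needed = 0.8571 − 0.5158 = 0.34.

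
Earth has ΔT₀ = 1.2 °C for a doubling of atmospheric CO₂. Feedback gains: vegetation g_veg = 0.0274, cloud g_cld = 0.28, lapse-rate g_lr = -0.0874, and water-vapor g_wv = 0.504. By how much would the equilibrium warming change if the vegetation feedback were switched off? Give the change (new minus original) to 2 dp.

-0.39 °C

Original: g = 0.724, ΔT = 1.2/(1−0.724) = 4.3478 °C.
Without vegetation: g' = 0.6966, ΔT' = 1.2/(1−0.6966) = 3.9552 °C.
Change = 3.9552 − 4.3478 = -0.39 °C.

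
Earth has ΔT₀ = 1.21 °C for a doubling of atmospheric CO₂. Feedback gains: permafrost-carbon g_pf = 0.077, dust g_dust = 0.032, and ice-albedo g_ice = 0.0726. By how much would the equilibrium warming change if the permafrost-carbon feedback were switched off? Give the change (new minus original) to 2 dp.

-0.13 °C

Original: g = 0.1816, ΔT = 1.21/(1−0.1816) = 1.4785 °C.
Without permafrost-carbon: g' = 0.1046, ΔT' = 1.21/(1−0.1046) = 1.3514 °C.
Change = 1.3514 − 1.4785 = -0.13 °C.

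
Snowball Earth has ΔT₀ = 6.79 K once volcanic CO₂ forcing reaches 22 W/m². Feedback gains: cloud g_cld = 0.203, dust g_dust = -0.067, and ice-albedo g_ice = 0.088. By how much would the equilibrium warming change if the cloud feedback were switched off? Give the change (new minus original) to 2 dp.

-1.81 K

Original: g = 0.224, ΔT = 6.79/(1−0.224) = 8.7500 K.
Without cloud: g' = 0.021, ΔT' = 6.79/(1−0.021) = 6.9356 K.
Change = 6.9356 − 8.7500 = -1.81 K.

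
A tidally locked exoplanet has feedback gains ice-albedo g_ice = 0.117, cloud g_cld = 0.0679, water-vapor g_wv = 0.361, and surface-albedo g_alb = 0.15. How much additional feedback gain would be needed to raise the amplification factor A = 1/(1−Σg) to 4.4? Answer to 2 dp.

0.08

Current total gain = 0.6959.
Target gain for A = 4.4: g* = 1 − 1/4.4 = 0.7727.
Additional gain needed = 0.7727 − 0.6959 = 0.08.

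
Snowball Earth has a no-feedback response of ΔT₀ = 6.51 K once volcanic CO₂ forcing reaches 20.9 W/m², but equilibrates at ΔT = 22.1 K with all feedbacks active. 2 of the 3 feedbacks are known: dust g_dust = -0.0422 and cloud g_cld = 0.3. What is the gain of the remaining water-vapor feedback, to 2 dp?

0.45

Amplification A = ΔT/ΔT₀ = 22.1/6.51 = 3.395.
Total gain g = 1 − 1/A = 1 − 1/3.395 = 0.7054.
Known gains sum to -0.0422 + 0.3 = 0.2578.
g_wv = 0.7054 − 0.2578 = 0.45.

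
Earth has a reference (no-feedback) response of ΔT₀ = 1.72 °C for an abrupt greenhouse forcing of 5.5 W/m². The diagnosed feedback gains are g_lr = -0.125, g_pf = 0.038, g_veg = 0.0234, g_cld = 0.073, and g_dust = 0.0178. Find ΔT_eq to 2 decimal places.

Total gain g = -0.125 + 0.038 + 0.0234 + 0.073 + 0.0178 = 0.0272.
Amplification A = 1/(1 − 0.0272) = 1.028.
ΔT = 1.72 × 1.028 = 1.77 °C.

1.77 °C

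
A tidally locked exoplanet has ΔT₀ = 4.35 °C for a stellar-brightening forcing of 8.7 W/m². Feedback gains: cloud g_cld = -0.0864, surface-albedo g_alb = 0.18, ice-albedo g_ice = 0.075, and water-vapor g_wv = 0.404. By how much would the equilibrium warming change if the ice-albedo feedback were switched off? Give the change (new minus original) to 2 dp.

-1.52 °C

Original: g = 0.5726, ΔT = 4.35/(1−0.5726) = 10.1778 °C.
Without ice-albedo: g' = 0.4976, ΔT' = 4.35/(1−0.4976) = 8.6584 °C.
Change = 8.6584 − 10.1778 = -1.52 °C.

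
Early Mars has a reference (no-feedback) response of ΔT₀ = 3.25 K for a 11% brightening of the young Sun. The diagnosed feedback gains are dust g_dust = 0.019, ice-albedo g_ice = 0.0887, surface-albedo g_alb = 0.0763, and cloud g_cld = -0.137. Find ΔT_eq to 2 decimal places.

Total gain g = 0.019 + 0.0887 + 0.0763 − 0.137 = 0.047.
Amplification A = 1/(1 − 0.047) = 1.049.
ΔT = 3.25 × 1.049 = 3.41 K.

3.41 K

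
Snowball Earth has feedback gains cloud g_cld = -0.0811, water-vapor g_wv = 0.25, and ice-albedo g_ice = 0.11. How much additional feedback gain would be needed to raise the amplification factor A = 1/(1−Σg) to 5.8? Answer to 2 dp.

0.55

Current total gain = 0.2789.
Target gain for A = 5.8: g* = 1 − 1/5.8 = 0.8276.
Additional gain needed = 0.8276 − 0.2789 = 0.55.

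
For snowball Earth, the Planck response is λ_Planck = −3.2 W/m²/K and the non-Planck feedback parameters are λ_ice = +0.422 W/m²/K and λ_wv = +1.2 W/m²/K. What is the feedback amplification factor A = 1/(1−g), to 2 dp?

Convert to gains: g_ice = 0.422/3.2 = 0.1319; g_wv = 1.2/3.2 = 0.375.
Total gain g = 0.5069.
A = 1/(1 − 0.5069) = 2.03.

2.03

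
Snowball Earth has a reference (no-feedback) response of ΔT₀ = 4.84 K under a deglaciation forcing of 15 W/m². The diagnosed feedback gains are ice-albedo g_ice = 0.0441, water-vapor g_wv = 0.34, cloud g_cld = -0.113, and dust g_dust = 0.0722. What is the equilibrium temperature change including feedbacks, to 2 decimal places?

7.37 K

Total gain g = 0.0441 + 0.34 − 0.113 + 0.0722 = 0.3433.
Amplification A = 1/(1 − 0.3433) = 1.523.
ΔT = 4.84 × 1.523 = 7.37 K.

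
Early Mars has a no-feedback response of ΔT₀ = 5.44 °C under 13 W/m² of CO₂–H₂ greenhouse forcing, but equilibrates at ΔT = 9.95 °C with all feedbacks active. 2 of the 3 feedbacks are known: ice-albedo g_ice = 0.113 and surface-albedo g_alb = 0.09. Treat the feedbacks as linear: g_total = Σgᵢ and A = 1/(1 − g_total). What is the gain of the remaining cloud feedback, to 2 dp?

0.25

Amplification A = ΔT/ΔT₀ = 9.95/5.44 = 1.829.
Total gain g = 1 − 1/A = 1 − 1/1.829 = 0.4533.
Known gains sum to 0.113 + 0.09 = 0.203.
g_cld = 0.4533 − 0.203 = 0.25.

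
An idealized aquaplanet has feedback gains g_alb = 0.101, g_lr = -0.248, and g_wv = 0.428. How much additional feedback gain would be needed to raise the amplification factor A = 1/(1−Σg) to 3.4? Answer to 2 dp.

Current total gain = 0.281.
Target gain for A = 3.4: g* = 1 − 1/3.4 = 0.7059.
Additional gain needed = 0.7059 − 0.281 = 0.42.

0.42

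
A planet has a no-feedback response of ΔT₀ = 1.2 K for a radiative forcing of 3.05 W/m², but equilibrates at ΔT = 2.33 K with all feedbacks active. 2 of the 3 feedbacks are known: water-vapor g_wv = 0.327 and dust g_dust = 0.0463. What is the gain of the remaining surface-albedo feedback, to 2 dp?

0.11

Amplification A = ΔT/ΔT₀ = 2.33/1.2 = 1.942.
Total gain g = 1 − 1/A = 1 − 1/1.942 = 0.4851.
Known gains sum to 0.327 + 0.0463 = 0.3733.
g_alb = 0.4851 − 0.3733 = 0.11.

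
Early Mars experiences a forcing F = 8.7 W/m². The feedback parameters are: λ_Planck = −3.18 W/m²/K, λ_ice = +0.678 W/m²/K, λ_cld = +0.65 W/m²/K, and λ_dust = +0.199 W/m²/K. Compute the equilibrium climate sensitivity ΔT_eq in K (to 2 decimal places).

Net feedback parameter λ = (−3.18) + (+0.678) + (+0.65) + (+0.199) = -1.653 W/m²/K.
ΔT = −F/λ = −8.7/(-1.653) = 5.26 K.

5.26 K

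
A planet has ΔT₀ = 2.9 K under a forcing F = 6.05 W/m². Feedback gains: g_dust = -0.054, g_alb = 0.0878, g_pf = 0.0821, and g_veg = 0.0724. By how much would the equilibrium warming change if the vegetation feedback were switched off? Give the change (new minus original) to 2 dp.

-0.29 K

Original: g = 0.1883, ΔT = 2.9/(1−0.1883) = 3.5727 K.
Without vegetation: g' = 0.1159, ΔT' = 2.9/(1−0.1159) = 3.2802 K.
Change = 3.2802 − 3.5727 = -0.29 K.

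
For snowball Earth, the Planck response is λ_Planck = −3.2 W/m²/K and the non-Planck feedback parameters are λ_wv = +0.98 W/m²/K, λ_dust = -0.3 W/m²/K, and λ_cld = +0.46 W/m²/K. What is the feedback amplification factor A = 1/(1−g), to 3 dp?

1.553

Convert to gains: g_wv = 0.98/3.2 = 0.3062; g_dust = -0.3/3.2 = -0.09375; g_cld = 0.46/3.2 = 0.1437.
Total gain g = 0.35615.
A = 1/(1 − 0.35615) = 1.553.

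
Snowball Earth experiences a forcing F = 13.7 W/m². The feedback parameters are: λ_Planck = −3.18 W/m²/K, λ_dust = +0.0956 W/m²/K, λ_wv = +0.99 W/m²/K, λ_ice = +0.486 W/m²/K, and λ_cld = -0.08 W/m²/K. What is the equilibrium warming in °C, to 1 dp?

8.1 °C

Net feedback parameter λ = (−3.18) + (+0.0956) + (+0.99) + (+0.486) + (-0.08) = -1.6884 W/m²/K.
ΔT = −F/λ = −13.7/(-1.6884) = 8.1 °C.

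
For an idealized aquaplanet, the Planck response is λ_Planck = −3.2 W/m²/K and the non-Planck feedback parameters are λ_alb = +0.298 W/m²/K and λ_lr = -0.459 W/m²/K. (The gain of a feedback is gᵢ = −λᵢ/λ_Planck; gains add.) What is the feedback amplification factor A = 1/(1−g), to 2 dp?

0.95

Convert to gains: g_alb = 0.298/3.2 = 0.09312; g_lr = -0.459/3.2 = -0.1434.
Total gain g = -0.05028.
A = 1/(1 + 0.05028) = 0.95.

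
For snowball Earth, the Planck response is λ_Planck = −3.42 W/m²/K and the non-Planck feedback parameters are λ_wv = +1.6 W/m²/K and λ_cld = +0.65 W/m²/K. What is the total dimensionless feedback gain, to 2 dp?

0.66

Convert to gains: g_wv = 1.6/3.42 = 0.4678; g_cld = 0.65/3.42 = 0.1901.
Total gain g = 0.6579.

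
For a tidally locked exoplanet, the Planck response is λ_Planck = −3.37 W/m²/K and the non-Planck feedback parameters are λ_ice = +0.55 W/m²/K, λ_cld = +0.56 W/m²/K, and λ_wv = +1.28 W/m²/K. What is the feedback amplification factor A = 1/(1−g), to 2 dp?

Convert to gains: g_ice = 0.55/3.37 = 0.1632; g_cld = 0.56/3.37 = 0.1662; g_wv = 1.28/3.37 = 0.3798.
Total gain g = 0.7092.
A = 1/(1 − 0.7092) = 3.44.

3.44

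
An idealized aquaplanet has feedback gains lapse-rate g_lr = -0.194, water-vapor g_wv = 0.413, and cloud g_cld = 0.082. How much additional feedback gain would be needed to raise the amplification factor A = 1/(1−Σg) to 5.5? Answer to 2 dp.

0.52

Current total gain = 0.301.
Target gain for A = 5.5: g* = 1 − 1/5.5 = 0.8182.
Additional gain needed = 0.8182 − 0.301 = 0.52.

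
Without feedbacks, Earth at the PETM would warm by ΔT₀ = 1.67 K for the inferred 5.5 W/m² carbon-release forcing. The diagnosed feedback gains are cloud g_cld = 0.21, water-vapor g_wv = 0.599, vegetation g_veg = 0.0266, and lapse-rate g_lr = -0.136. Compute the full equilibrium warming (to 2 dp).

5.56 K

Total gain g = 0.21 + 0.599 + 0.0266 − 0.136 = 0.6996.
Amplification A = 1/(1 − 0.6996) = 3.329.
ΔT = 1.67 × 3.329 = 5.56 K.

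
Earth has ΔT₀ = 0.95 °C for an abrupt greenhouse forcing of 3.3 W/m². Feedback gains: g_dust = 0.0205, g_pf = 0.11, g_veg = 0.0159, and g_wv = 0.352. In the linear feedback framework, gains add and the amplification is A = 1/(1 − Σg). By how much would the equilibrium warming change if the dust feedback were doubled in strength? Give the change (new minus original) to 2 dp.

Original: g = 0.4984, ΔT = 0.95/(1−0.4984) = 1.8939 °C.
With doubled dust: g' = 0.5189, ΔT' = 0.95/(1−0.5189) = 1.9746 °C.
Change = 1.9746 − 1.8939 = 0.08 °C.

0.08 °C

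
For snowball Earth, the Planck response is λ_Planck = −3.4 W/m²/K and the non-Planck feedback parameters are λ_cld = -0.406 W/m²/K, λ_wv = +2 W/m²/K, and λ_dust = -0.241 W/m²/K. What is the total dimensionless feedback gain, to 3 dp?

0.398

Convert to gains: g_cld = -0.406/3.4 = -0.1194; g_wv = 2/3.4 = 0.5882; g_dust = -0.241/3.4 = -0.07088.
Total gain g = 0.39792.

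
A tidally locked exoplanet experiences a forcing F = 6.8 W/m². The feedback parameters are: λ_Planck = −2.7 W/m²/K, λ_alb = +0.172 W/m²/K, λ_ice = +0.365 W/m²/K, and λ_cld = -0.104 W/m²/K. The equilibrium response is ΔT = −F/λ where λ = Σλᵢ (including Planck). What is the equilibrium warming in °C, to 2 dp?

3.00 °C

Net feedback parameter λ = (−2.7) + (+0.172) + (+0.365) + (-0.104) = -2.267 W/m²/K.
ΔT = −F/λ = −6.8/(-2.267) = 3.00 °C.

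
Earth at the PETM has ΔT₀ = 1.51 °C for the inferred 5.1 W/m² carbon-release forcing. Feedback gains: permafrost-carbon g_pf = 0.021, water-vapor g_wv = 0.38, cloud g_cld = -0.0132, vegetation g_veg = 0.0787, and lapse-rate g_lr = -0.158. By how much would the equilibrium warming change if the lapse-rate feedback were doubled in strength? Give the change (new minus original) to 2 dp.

Original: g = 0.3085, ΔT = 1.51/(1−0.3085) = 2.1837 °C.
With doubled lapse-rate: g' = 0.1505, ΔT' = 1.51/(1−0.1505) = 1.7775 °C.
Change = 1.7775 − 2.1837 = -0.41 °C.

-0.41 °C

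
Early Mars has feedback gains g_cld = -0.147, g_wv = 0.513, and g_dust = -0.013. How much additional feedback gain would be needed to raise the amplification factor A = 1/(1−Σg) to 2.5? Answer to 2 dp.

Current total gain = 0.353.
Target gain for A = 2.5: g* = 1 − 1/2.5 = 0.6.
Additional gain needed = 0.6 − 0.353 = 0.25.

0.25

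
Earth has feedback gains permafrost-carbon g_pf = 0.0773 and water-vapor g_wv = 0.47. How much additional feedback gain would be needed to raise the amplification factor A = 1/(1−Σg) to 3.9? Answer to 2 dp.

0.20

Current total gain = 0.5473.
Target gain for A = 3.9: g* = 1 − 1/3.9 = 0.7436.
Additional gain needed = 0.7436 − 0.5473 = 0.20.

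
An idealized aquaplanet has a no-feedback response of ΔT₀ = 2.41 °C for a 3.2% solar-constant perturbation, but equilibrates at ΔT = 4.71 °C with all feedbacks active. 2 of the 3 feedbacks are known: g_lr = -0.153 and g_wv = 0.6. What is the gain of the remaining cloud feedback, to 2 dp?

0.04

Amplification A = ΔT/ΔT₀ = 4.71/2.41 = 1.954.
Total gain g = 1 − 1/A = 1 − 1/1.954 = 0.4882.
Known gains sum to -0.153 + 0.6 = 0.447.
g_cld = 0.4882 − 0.447 = 0.04.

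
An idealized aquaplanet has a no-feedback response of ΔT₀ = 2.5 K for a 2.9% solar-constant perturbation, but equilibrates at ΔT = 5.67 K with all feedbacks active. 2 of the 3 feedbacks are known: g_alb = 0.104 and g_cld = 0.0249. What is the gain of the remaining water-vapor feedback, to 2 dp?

Amplification A = ΔT/ΔT₀ = 5.67/2.5 = 2.268.
Total gain g = 1 − 1/A = 1 − 1/2.268 = 0.5591.
Known gains sum to 0.104 + 0.0249 = 0.1289.
g_wv = 0.5591 − 0.1289 = 0.43.

0.43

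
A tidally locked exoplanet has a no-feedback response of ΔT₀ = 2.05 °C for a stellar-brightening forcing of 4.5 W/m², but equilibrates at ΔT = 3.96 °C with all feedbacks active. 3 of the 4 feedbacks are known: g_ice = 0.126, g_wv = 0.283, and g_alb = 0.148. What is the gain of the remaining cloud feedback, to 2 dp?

Amplification A = ΔT/ΔT₀ = 3.96/2.05 = 1.932.
Total gain g = 1 − 1/A = 1 − 1/1.932 = 0.4824.
Known gains sum to 0.126 + 0.283 + 0.148 = 0.557.
g_cld = 0.4824 − 0.557 = -0.07.

-0.07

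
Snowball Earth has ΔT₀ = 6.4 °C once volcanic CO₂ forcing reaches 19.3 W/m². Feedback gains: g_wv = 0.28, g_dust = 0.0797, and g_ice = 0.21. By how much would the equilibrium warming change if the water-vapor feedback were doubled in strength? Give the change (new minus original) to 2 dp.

27.71 °C

Original: g = 0.5697, ΔT = 6.4/(1−0.5697) = 14.8733 °C.
With doubled water-vapor: g' = 0.8497, ΔT' = 6.4/(1−0.8497) = 42.5815 °C.
Change = 42.5815 − 14.8733 = 27.71 °C.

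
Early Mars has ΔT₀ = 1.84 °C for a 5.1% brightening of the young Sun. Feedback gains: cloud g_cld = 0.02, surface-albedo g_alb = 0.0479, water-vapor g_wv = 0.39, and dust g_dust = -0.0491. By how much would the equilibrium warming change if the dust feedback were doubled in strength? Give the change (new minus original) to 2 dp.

-0.24 °C

Original: g = 0.4088, ΔT = 1.84/(1−0.4088) = 3.1123 °C.
With doubled dust: g' = 0.3597, ΔT' = 1.84/(1−0.3597) = 2.8737 °C.
Change = 2.8737 − 3.1123 = -0.24 °C.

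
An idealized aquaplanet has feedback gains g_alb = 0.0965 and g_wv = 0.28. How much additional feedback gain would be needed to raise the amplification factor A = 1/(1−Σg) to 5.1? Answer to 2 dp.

0.43

Current total gain = 0.3765.
Target gain for A = 5.1: g* = 1 − 1/5.1 = 0.8039.
Additional gain needed = 0.8039 − 0.3765 = 0.43.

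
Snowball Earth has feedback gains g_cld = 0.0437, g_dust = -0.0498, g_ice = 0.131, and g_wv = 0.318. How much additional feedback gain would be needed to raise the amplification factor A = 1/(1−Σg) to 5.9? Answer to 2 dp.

0.39

Current total gain = 0.4429.
Target gain for A = 5.9: g* = 1 − 1/5.9 = 0.8305.
Additional gain needed = 0.8305 − 0.4429 = 0.39.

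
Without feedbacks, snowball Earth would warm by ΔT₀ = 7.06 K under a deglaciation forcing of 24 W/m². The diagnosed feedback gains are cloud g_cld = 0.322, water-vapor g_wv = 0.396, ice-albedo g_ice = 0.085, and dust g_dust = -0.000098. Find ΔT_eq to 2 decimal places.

Total gain g = 0.322 + 0.396 + 0.085 − 0.000098 = 0.802902.
Amplification A = 1/(1 − 0.802902) = 5.074.
ΔT = 7.06 × 5.074 = 35.82 K.

35.82 K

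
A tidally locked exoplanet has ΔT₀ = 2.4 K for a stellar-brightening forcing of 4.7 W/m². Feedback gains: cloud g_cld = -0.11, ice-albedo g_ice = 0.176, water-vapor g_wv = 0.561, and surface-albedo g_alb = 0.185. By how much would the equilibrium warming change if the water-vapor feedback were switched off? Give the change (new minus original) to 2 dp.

Original: g = 0.812, ΔT = 2.4/(1−0.812) = 12.7660 K.
Without water-vapor: g' = 0.251, ΔT' = 2.4/(1−0.251) = 3.2043 K.
Change = 3.2043 − 12.7660 = -9.56 K.

-9.56 K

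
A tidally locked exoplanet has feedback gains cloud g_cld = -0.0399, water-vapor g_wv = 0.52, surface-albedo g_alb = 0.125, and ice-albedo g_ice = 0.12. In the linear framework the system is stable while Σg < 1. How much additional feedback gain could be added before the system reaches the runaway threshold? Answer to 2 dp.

Current total gain = -0.0399 + 0.52 + 0.125 + 0.12 = 0.7251.
Margin to runaway = 1 − 0.7251 = 0.27.

0.27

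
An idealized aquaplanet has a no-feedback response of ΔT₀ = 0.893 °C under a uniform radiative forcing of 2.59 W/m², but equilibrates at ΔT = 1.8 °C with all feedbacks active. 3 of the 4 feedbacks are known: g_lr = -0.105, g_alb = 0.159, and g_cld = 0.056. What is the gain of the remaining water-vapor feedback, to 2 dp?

Amplification A = ΔT/ΔT₀ = 1.8/0.893 = 2.016.
Total gain g = 1 − 1/A = 1 − 1/2.016 = 0.504.
Known gains sum to -0.105 + 0.159 + 0.056 = 0.11.
g_wv = 0.504 − 0.11 = 0.39.

0.39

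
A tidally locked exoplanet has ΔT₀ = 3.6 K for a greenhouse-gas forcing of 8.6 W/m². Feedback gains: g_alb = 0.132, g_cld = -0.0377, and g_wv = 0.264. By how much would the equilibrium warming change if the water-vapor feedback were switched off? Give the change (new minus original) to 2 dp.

-1.64 K

Original: g = 0.3583, ΔT = 3.6/(1−0.3583) = 5.6101 K.
Without water-vapor: g' = 0.0943, ΔT' = 3.6/(1−0.0943) = 3.9748 K.
Change = 3.9748 − 5.6101 = -1.64 K.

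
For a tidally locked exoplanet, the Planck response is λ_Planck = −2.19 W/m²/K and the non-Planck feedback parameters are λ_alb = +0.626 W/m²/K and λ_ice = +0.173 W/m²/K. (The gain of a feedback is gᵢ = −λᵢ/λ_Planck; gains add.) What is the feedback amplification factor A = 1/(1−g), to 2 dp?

Convert to gains: g_alb = 0.626/2.19 = 0.2858; g_ice = 0.173/2.19 = 0.079.
Total gain g = 0.3648.
A = 1/(1 − 0.3648) = 1.57.

1.57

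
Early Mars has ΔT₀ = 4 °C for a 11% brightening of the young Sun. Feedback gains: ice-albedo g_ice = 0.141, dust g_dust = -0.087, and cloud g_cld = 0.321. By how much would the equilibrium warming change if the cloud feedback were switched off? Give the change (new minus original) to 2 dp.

Original: g = 0.375, ΔT = 4/(1−0.375) = 6.4000 °C.
Without cloud: g' = 0.054, ΔT' = 4/(1−0.054) = 4.2283 °C.
Change = 4.2283 − 6.4000 = -2.17 °C.

-2.17 °C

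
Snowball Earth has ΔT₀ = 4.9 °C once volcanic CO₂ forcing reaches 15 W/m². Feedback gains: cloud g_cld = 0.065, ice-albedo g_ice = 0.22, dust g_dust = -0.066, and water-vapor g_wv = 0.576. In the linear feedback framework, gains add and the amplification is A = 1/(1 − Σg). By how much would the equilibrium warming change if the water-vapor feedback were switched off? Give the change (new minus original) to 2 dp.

Original: g = 0.795, ΔT = 4.9/(1−0.795) = 23.9024 °C.
Without water-vapor: g' = 0.219, ΔT' = 4.9/(1−0.219) = 6.2740 °C.
Change = 6.2740 − 23.9024 = -17.63 °C.

-17.63 °C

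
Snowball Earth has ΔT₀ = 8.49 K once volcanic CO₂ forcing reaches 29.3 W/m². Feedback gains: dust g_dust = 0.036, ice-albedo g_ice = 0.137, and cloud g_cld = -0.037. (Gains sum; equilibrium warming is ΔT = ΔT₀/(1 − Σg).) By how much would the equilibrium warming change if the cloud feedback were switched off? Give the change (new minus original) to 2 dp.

Original: g = 0.136, ΔT = 8.49/(1−0.136) = 9.8264 K.
Without cloud: g' = 0.173, ΔT' = 8.49/(1−0.173) = 10.2660 K.
Change = 10.2660 − 9.8264 = 0.44 K.

0.44 K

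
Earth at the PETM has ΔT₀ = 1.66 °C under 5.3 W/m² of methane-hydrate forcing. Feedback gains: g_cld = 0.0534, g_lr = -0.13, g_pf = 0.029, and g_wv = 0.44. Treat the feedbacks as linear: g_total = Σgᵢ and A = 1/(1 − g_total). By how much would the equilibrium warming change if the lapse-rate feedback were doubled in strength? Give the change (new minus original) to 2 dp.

Original: g = 0.3924, ΔT = 1.66/(1−0.3924) = 2.7321 °C.
With doubled lapse-rate: g' = 0.2624, ΔT' = 1.66/(1−0.2624) = 2.2505 °C.
Change = 2.2505 − 2.7321 = -0.48 °C.

-0.48 °C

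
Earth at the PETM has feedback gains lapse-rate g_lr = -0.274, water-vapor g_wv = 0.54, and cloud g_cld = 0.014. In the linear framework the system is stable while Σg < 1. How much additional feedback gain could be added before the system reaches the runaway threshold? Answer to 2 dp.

Current total gain = -0.274 + 0.54 + 0.014 = 0.28.
Margin to runaway = 1 − 0.28 = 0.72.

0.72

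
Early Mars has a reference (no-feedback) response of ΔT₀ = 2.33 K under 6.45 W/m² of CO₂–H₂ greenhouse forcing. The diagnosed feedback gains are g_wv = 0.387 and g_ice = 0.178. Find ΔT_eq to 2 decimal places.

Total gain g = 0.387 + 0.178 = 0.565.
Amplification A = 1/(1 − 0.565) = 2.299.
ΔT = 2.33 × 2.299 = 5.36 K.

5.36 K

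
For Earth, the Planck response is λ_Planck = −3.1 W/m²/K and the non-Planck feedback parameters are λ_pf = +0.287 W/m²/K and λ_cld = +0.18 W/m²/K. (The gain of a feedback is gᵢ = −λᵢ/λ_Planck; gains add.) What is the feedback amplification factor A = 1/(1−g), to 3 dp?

1.177

Convert to gains: g_pf = 0.287/3.1 = 0.09258; g_cld = 0.18/3.1 = 0.05806.
Total gain g = 0.15064.
A = 1/(1 − 0.15064) = 1.177.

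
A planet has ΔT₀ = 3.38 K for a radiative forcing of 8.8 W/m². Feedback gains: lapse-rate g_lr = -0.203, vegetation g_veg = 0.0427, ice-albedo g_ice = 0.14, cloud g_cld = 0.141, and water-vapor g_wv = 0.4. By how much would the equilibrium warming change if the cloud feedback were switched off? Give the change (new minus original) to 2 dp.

Original: g = 0.5207, ΔT = 3.38/(1−0.5207) = 7.0520 K.
Without cloud: g' = 0.3797, ΔT' = 3.38/(1−0.3797) = 5.4490 K.
Change = 5.4490 − 7.0520 = -1.60 K.

-1.60 K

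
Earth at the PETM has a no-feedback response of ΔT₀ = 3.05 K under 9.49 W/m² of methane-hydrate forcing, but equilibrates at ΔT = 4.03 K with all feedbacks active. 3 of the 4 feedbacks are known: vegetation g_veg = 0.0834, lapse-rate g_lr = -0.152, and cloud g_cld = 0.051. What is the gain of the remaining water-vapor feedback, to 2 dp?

0.26

Amplification A = ΔT/ΔT₀ = 4.03/3.05 = 1.321.
Total gain g = 1 − 1/A = 1 − 1/1.321 = 0.243.
Known gains sum to 0.0834 − 0.152 + 0.051 = -0.0176.
g_wv = 0.243 + 0.0176 = 0.26.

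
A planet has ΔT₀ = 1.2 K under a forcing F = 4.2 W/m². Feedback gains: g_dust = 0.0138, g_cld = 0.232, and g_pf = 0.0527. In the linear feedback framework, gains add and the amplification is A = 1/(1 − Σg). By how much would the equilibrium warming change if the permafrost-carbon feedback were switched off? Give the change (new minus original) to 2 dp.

-0.12 K

Original: g = 0.2985, ΔT = 1.2/(1−0.2985) = 1.7106 K.
Without permafrost-carbon: g' = 0.2458, ΔT' = 1.2/(1−0.2458) = 1.5911 K.
Change = 1.5911 − 1.7106 = -0.12 K.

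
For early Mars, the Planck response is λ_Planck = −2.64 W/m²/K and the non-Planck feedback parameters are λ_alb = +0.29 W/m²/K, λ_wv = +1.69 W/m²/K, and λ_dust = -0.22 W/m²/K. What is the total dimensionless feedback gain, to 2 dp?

0.67

Convert to gains: g_alb = 0.29/2.64 = 0.1098; g_wv = 1.69/2.64 = 0.6402; g_dust = -0.22/2.64 = -0.08333.
Total gain g = 0.66667.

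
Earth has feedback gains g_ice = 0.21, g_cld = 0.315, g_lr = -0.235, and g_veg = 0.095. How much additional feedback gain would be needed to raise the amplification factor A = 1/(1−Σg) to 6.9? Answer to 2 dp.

Current total gain = 0.385.
Target gain for A = 6.9: g* = 1 − 1/6.9 = 0.8551.
Additional gain needed = 0.8551 − 0.385 = 0.47.

0.47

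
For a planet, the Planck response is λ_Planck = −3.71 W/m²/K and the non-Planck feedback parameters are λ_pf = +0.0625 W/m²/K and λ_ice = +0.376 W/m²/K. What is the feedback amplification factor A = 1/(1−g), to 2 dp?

Convert to gains: g_pf = 0.0625/3.71 = 0.01685; g_ice = 0.376/3.71 = 0.1013.
Total gain g = 0.11815.
A = 1/(1 − 0.11815) = 1.13.

1.13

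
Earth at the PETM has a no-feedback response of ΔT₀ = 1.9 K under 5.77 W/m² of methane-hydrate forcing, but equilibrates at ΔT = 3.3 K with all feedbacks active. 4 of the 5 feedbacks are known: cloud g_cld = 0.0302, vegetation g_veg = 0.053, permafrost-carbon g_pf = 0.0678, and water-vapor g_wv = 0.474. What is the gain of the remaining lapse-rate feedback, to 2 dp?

-0.20

Amplification A = ΔT/ΔT₀ = 3.3/1.9 = 1.737.
Total gain g = 1 − 1/A = 1 − 1/1.737 = 0.4243.
Known gains sum to 0.0302 + 0.053 + 0.0678 + 0.474 = 0.625.
g_lr = 0.4243 − 0.625 = -0.20.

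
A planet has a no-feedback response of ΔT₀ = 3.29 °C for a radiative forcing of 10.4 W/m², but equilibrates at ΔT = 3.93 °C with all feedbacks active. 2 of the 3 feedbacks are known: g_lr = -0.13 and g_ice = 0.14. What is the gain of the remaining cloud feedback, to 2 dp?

0.15

Amplification A = ΔT/ΔT₀ = 3.93/3.29 = 1.195.
Total gain g = 1 − 1/A = 1 − 1/1.195 = 0.1632.
Known gains sum to -0.13 + 0.14 = 0.01.
g_cld = 0.1632 − 0.01 = 0.15.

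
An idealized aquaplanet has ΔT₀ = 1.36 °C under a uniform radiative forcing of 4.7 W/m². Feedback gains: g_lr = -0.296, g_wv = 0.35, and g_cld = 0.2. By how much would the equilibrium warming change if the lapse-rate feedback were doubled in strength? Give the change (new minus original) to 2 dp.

-0.52 °C

Original: g = 0.254, ΔT = 1.36/(1−0.254) = 1.8231 °C.
With doubled lapse-rate: g' = -0.042, ΔT' = 1.36/(1+0.042) = 1.3052 °C.
Change = 1.3052 − 1.8231 = -0.52 °C.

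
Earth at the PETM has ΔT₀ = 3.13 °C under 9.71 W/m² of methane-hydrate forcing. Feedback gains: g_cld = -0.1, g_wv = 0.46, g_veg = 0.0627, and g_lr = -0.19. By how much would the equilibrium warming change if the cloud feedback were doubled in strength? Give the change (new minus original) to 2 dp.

Original: g = 0.2327, ΔT = 3.13/(1−0.2327) = 4.0792 °C.
With doubled cloud: g' = 0.1327, ΔT' = 3.13/(1−0.1327) = 3.6089 °C.
Change = 3.6089 − 4.0792 = -0.47 °C.

-0.47 °C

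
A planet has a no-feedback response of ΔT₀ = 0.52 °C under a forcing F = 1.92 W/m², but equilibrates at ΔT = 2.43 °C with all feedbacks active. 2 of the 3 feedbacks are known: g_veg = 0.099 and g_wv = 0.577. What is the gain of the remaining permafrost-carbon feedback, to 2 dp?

0.11

Amplification A = ΔT/ΔT₀ = 2.43/0.52 = 4.673.
Total gain g = 1 − 1/A = 1 − 1/4.673 = 0.786.
Known gains sum to 0.099 + 0.577 = 0.676.
g_pf = 0.786 − 0.676 = 0.11.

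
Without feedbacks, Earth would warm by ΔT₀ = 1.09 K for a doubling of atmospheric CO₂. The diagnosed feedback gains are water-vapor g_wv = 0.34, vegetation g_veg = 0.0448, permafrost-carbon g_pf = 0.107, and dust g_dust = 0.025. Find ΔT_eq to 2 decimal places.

2.26 K

Total gain g = 0.34 + 0.0448 + 0.107 + 0.025 = 0.5168.
Amplification A = 1/(1 − 0.5168) = 2.07.
ΔT = 1.09 × 2.07 = 2.26 K.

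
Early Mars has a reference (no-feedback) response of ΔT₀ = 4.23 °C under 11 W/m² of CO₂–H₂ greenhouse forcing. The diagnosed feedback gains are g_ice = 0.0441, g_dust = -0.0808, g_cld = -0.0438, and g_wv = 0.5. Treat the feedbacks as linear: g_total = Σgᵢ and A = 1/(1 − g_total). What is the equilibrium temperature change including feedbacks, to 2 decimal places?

Total gain g = 0.0441 − 0.0808 − 0.0438 + 0.5 = 0.4195.
Amplification A = 1/(1 − 0.4195) = 1.723.
ΔT = 4.23 × 1.723 = 7.29 °C.

7.29 °C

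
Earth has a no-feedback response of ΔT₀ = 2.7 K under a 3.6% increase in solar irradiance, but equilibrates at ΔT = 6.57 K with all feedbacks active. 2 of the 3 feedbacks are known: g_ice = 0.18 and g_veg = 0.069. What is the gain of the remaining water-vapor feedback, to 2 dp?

Amplification A = ΔT/ΔT₀ = 6.57/2.7 = 2.433.
Total gain g = 1 − 1/A = 1 − 1/2.433 = 0.589.
Known gains sum to 0.18 + 0.069 = 0.249.
g_wv = 0.589 − 0.249 = 0.34.

0.34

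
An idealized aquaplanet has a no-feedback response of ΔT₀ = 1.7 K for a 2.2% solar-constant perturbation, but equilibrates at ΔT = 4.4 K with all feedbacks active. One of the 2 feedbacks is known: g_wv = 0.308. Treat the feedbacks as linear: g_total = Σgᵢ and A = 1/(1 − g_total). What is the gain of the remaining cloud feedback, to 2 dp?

0.31

Amplification A = ΔT/ΔT₀ = 4.4/1.7 = 2.588.
Total gain g = 1 − 1/A = 1 − 1/2.588 = 0.6136.
The known gain is 0.308.
g_cld = 0.6136 − 0.308 = 0.31.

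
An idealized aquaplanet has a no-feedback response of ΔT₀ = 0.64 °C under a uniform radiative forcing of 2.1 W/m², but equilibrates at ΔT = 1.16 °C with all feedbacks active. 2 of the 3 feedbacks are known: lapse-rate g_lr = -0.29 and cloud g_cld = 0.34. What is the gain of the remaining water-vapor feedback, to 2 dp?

0.40

Amplification A = ΔT/ΔT₀ = 1.16/0.64 = 1.812.
Total gain g = 1 − 1/A = 1 − 1/1.812 = 0.4481.
Known gains sum to -0.29 + 0.34 = 0.05.
g_wv = 0.4481 − 0.05 = 0.40.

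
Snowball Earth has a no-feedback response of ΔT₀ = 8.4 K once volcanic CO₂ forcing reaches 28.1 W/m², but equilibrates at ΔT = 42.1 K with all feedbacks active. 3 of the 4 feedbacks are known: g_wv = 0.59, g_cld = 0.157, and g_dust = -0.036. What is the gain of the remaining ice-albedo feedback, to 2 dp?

Amplification A = ΔT/ΔT₀ = 42.1/8.4 = 5.012.
Total gain g = 1 − 1/A = 1 − 1/5.012 = 0.8005.
Known gains sum to 0.59 + 0.157 − 0.036 = 0.711.
g_ice = 0.8005 − 0.711 = 0.09.

0.09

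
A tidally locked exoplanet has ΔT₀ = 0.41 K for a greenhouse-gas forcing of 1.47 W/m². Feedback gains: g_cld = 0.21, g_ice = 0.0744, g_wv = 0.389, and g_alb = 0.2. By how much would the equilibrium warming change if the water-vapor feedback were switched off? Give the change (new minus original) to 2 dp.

-2.44 K

Original: g = 0.8734, ΔT = 0.41/(1−0.8734) = 3.2385 K.
Without water-vapor: g' = 0.4844, ΔT' = 0.41/(1−0.4844) = 0.7952 K.
Change = 0.7952 − 3.2385 = -2.44 K.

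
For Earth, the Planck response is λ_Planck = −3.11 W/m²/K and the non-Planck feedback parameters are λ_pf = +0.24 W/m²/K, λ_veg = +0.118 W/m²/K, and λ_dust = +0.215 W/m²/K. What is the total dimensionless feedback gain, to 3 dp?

0.184

Convert to gains: g_pf = 0.24/3.11 = 0.07717; g_veg = 0.118/3.11 = 0.03794; g_dust = 0.215/3.11 = 0.06913.
Total gain g = 0.18424.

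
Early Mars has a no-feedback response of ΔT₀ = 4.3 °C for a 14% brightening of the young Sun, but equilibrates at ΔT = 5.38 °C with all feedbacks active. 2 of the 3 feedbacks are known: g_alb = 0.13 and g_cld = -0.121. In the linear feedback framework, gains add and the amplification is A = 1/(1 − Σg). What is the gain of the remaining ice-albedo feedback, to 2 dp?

Amplification A = ΔT/ΔT₀ = 5.38/4.3 = 1.251.
Total gain g = 1 − 1/A = 1 − 1/1.251 = 0.2006.
Known gains sum to 0.13 − 0.121 = 0.009.
g_ice = 0.2006 − 0.009 = 0.19.

0.19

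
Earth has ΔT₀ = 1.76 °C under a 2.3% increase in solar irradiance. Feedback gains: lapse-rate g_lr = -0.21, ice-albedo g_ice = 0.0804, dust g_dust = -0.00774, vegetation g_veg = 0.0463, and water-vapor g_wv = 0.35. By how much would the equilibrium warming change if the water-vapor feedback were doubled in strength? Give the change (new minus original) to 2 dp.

Original: g = 0.25896, ΔT = 1.76/(1−0.25896) = 2.3750 °C.
With doubled water-vapor: g' = 0.60896, ΔT' = 1.76/(1−0.60896) = 4.5008 °C.
Change = 4.5008 − 2.3750 = 2.13 °C.

2.13 °C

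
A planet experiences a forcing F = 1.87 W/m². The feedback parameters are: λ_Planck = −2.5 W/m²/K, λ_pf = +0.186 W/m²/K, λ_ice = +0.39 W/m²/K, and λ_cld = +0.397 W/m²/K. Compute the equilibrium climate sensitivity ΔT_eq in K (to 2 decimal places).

1.22 K

Net feedback parameter λ = (−2.5) + (+0.186) + (+0.39) + (+0.397) = -1.527 W/m²/K.
ΔT = −F/λ = −1.87/(-1.527) = 1.22 K.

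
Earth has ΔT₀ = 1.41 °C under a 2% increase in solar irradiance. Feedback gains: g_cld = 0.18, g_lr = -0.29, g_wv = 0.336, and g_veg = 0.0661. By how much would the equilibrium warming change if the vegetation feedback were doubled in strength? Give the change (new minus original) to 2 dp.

0.21 °C

Original: g = 0.2921, ΔT = 1.41/(1−0.2921) = 1.9918 °C.
With doubled vegetation: g' = 0.3582, ΔT' = 1.41/(1−0.3582) = 2.1969 °C.
Change = 2.1969 − 1.9918 = 0.21 °C.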